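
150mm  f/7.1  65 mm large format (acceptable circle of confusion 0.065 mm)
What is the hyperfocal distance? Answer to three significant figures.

Hyperfocal distance H = f²/(N·c) + f = 150²/(7.1 × 0.065) + 150 = 22500/0.4615 + 150 ≈ 48904.1 mm ≈ 48.9 m.

48.9 m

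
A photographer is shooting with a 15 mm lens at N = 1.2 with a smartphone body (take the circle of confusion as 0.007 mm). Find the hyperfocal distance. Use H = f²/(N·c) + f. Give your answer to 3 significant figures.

Hyperfocal distance H = f²/(N·c) + f = 15²/(1.2 × 0.007) + 15 = 225/0.0084 + 15 ≈ 26800.7 mm ≈ 26.8 m.

26.8 m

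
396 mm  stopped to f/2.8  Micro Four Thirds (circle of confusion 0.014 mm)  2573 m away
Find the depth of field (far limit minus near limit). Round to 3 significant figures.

5640 m

Hyperfocal distance H = f²/(N·c) + f = 396²/(2.8 × 0.014) + 396 = 156816/0.0392 + 396 ≈ 4000804.2 mm ≈ 4001 m.
Near limit Dn = s·(H − f)/(H + s − 2f) = 2573000 × (4000804.2 − 396) / (4000804.2 + 2573000 − 2 × 396) = 2573000 × 4000408.2 / 6573012.2 ≈ 1565956 mm.
Far limit Df = s·(H − f)/(H − s) = 2573000 × (4000804.2 − 396) / (4000804.2 − 2573000) = 2573000 × 4000408.2 / 1427804.2 ≈ 7209007 mm.
Depth of field = Df − Dn = 7209007 − 1565956 ≈ 5643051 mm ≈ 5640 m.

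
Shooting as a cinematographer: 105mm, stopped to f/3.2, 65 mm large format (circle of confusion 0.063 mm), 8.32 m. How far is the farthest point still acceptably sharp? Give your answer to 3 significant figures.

9.79 m

Hyperfocal distance H = f²/(N·c) + f = 105²/(3.2 × 0.063) + 105 = 11025/0.2016 + 105 ≈ 54792.5 mm ≈ 54.79 m.
Far limit Df = s·(H − f)/(H − s) = 8320 × (54792.5 − 105) / (54792.5 − 8320) = 8320 × 54687.5 / 46472.5 ≈ 9790.7 mm ≈ 9.79 m.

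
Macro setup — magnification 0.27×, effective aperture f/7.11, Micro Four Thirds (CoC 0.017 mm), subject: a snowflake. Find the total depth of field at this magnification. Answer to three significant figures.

At magnification m, DoF ≈ 2·N_eff·c/m² = 2 × 7.11 × 0.017 / 0.27² = 0.2417 / 0.0729 ≈ 3.32 mm.

3.32 mm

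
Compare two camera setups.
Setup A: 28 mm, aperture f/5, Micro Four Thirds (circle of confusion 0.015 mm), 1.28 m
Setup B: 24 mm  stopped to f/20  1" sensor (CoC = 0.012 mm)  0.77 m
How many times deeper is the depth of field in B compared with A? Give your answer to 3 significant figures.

Setup A: H = 28²/(5×0.015) + 28 ≈ 10481.3 mm; DoF = Df − Dn = 1454.17 − 1143.09 ≈ 311.08 mm.
Setup B: H = 24²/(20×0.012) + 24 ≈ 2424.0 mm; DoF = Df − Dn = 1117.29 − 587.41 ≈ 529.88 mm.
Ratio = 529.88 / 311.08 ≈ 1.70.

1.70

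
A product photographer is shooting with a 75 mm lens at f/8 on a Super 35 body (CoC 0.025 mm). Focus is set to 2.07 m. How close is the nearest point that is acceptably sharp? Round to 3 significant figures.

1.93 m

Hyperfocal distance H = f²/(N·c) + f = 75²/(8 × 0.025) + 75 = 5625/0.2 + 75 ≈ 28200.0 mm ≈ 28.20 m.
Near limit Dn = s·(H − f)/(H + s − 2f) = 2070 × (28200.0 − 75) / (28200.0 + 2070 − 2 × 75) = 2070 × 28125.0 / 30120.0 ≈ 1932.9 mm ≈ 1.93 m.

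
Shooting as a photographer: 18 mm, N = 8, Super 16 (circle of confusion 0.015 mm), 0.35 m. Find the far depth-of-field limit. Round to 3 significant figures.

Hyperfocal distance H = f²/(N·c) + f = 18²/(8 × 0.015) + 18 = 324/0.12 + 18 ≈ 2718.0 mm ≈ 2.718 m.
Far limit Df = s·(H − f)/(H − s) = 350 × (2718.0 − 18) / (2718.0 − 350) = 350 × 2700.0 / 2368.0 ≈ 399.07 mm.

399 mm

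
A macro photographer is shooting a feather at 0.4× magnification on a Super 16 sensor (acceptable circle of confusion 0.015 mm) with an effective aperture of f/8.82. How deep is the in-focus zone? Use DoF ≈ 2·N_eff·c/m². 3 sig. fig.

At magnification m, DoF ≈ 2·N_eff·c/m² = 2 × 8.82 × 0.015 / 0.4² = 0.2646 / 0.16 ≈ 1.65 mm.

1.65 mm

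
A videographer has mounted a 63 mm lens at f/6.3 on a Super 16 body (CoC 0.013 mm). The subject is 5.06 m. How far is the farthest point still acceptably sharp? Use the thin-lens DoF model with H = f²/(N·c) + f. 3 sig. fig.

Hyperfocal distance H = f²/(N·c) + f = 63²/(6.3 × 0.013) + 63 = 3969/0.0819 + 63 ≈ 48524.5 mm ≈ 48.52 m.
Far limit Df = s·(H − f)/(H − s) = 5060 × (48524.5 − 63) / (48524.5 − 5060) = 5060 × 48461.5 / 43464.5 ≈ 5641.7 mm ≈ 5.64 m.

5.64 m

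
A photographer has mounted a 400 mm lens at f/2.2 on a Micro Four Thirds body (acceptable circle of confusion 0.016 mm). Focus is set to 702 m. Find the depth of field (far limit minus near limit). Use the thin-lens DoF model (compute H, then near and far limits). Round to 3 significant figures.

Hyperfocal distance H = f²/(N·c) + f = 400²/(2.2 × 0.016) + 400 = 160000/0.0352 + 400 ≈ 4545854.5 mm ≈ 4546 m.
Near limit Dn = s·(H − f)/(H + s − 2f) = 702000 × (4545854.5 − 400) / (4545854.5 + 702000 − 2 × 400) = 702000 × 4545454.5 / 5247054.5 ≈ 608133 mm.
Far limit Df = s·(H − f)/(H − s) = 702000 × (4545854.5 − 400) / (4545854.5 − 702000) = 702000 × 4545454.5 / 3843854.5 ≈ 830133 mm.
Depth of field = Df − Dn = 830133 − 608133 ≈ 222000 mm ≈ 222 m.

222 m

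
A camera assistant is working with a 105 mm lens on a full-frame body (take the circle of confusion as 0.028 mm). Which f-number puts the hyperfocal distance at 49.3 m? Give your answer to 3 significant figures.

Rearrange H = f²/(N·c) + f for N: N = f² / ((H − f)·c).
N = 105² / ((49300 − 105) × 0.028) = 11025 / 1377 ≈ 8.

f/8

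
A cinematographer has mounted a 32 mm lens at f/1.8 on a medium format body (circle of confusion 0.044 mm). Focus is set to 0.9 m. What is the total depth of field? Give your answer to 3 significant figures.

121 mm

Hyperfocal distance H = f²/(N·c) + f = 32²/(1.8 × 0.044) + 32 = 1024/0.0792 + 32 ≈ 12961.3 mm ≈ 12.96 m.
Near limit Dn = s·(H − f)/(H + s − 2f) = 900 × (12961.3 − 32) / (12961.3 + 900 − 2 × 32) = 900 × 12929.3 / 13797.3 ≈ 843.38 mm.
Far limit Df = s·(H − f)/(H − s) = 900 × (12961.3 − 32) / (12961.3 − 900) = 900 × 12929.3 / 12061.3 ≈ 964.77 mm.
Depth of field = Df − Dn = 964.77 − 843.38 ≈ 121.39 mm.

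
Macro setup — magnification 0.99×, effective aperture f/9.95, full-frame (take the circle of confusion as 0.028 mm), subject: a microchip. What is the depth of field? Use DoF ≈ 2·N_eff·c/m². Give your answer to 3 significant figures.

0.569 mm

At magnification m, DoF ≈ 2·N_eff·c/m² = 2 × 9.95 × 0.028 / 0.99² = 0.5572 / 0.9801 ≈ 0.569 mm.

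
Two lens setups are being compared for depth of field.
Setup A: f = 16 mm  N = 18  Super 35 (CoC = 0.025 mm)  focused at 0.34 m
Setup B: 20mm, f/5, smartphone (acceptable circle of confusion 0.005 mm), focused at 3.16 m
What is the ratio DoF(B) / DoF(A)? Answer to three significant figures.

Setup A: H = 16²/(18×0.025) + 16 ≈ 584.9 mm; DoF = Df − Dn = 789.84 − 216.63 ≈ 573.21 mm.
Setup B: H = 20²/(5×0.005) + 20 ≈ 16020.0 mm; DoF = Df − Dn = 3931.6 − 2641.6 ≈ 1290.0 mm.
Ratio = 1290.0 / 573.21 ≈ 2.25.

2.25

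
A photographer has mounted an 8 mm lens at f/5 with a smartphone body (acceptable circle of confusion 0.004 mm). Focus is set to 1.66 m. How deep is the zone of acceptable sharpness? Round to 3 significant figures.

2.34 m

Hyperfocal distance H = f²/(N·c) + f = 8²/(5 × 0.004) + 8 = 64/0.02 + 8 ≈ 3208.0 mm ≈ 3.208 m.
Near limit Dn = s·(H − f)/(H + s − 2f) = 1660 × (3208.0 − 8) / (3208.0 + 1660 − 2 × 8) = 1660 × 3200.0 / 4852.0 ≈ 1094.8 mm.
Far limit Df = s·(H − f)/(H − s) = 1660 × (3208.0 − 8) / (3208.0 − 1660) = 1660 × 3200.0 / 1548.0 ≈ 3431.5 mm.
Depth of field = Df − Dn = 3431.5 − 1094.8 ≈ 2336.7 mm ≈ 2.34 m.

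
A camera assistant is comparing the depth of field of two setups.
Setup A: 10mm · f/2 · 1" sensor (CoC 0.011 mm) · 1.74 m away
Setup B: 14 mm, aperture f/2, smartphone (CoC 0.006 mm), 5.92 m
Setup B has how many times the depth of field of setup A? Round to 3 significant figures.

Setup A: H = 10²/(2×0.011) + 10 ≈ 4555.5 mm; DoF = Df − Dn = 2809.2 − 1260.3 ≈ 1548.9 mm.
Setup B: H = 14²/(2×0.006) + 14 ≈ 16347.3 mm; DoF = Df − Dn = 9273.1 − 4347.9 ≈ 4925.2 mm.
Ratio = 4925.2 / 1548.9 ≈ 3.18.

3.18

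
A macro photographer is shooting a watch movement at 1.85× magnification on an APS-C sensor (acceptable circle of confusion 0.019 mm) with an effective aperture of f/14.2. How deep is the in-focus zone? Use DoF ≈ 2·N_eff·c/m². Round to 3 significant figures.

At magnification m, DoF ≈ 2·N_eff·c/m² = 2 × 14.2 × 0.019 / 1.85² = 0.5396 / 3.423 ≈ 0.158 mm.

0.158 mm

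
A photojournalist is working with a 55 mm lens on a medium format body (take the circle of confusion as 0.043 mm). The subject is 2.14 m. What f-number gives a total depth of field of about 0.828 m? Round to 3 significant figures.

Write h = H − f = f²/(N·c). The thin-lens limits are Dn = s·h/(h + (s−f)) and Df = s·h/(h − (s−f)), so DoF = Df − Dn = 2·s·(s−f)·h / (h² − (s−f)²).
That is a quadratic in h: DoF·h² − 2·s·(s−f)·h − DoF·(s−f)² = 0 ⇒ h = (s−f)·(s + √(s² + DoF²)) / DoF = 2085 × (2140 + √(2140² + 828²)) / 828 = 2085 × (2140 + 2294.60) / 828 ≈ 11167 mm.
Then N = f²/(c·h) = 55² / (0.043 × 11167) = 3025 / 480.17 ≈ 6.30.

f/6.30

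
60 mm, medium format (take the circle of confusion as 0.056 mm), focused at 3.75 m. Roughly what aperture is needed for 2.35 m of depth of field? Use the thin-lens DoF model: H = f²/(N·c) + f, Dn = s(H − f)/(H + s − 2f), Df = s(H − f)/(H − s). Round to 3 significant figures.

f/5.01

Write h = H − f = f²/(N·c). The thin-lens limits are Dn = s·h/(h + (s−f)) and Df = s·h/(h − (s−f)), so DoF = Df − Dn = 2·s·(s−f)·h / (h² − (s−f)²).
That is a quadratic in h: DoF·h² − 2·s·(s−f)·h − DoF·(s−f)² = 0 ⇒ h = (s−f)·(s + √(s² + DoF²)) / DoF = 3690 × (3750 + √(3750² + 2350²)) / 2350 = 3690 × (3750 + 4425.49) / 2350 ≈ 12837 mm.
Then N = f²/(c·h) = 60² / (0.056 × 12837) = 3600 / 718.89 ≈ 5.01.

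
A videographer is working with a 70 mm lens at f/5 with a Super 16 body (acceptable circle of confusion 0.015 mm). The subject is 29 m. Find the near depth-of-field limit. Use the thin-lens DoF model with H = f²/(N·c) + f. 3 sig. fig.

20.1 m

Hyperfocal distance H = f²/(N·c) + f = 70²/(5 × 0.015) + 70 = 4900/0.075 + 70 ≈ 65403.3 mm ≈ 65.40 m.
Near limit Dn = s·(H − f)/(H + s − 2f) = 29000 × (65403.3 − 70) / (65403.3 + 29000 − 2 × 70) = 29000 × 65333.3 / 94263.3 ≈ 20100 mm ≈ 20.1 m.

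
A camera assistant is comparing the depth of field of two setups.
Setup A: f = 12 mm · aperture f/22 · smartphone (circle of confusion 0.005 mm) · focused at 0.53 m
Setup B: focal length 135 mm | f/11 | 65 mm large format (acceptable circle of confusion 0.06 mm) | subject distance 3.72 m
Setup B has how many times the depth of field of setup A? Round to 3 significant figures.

1.98

Setup A: H = 12²/(22×0.005) + 12 ≈ 1321.1 mm; DoF = Df − Dn = 877.04 − 379.74 ≈ 497.30 mm.
Setup B: H = 135²/(11×0.06) + 135 ≈ 27748.6 mm; DoF = Df − Dn = 4275.01 − 3292.54 ≈ 982.47 mm.
Ratio = 982.47 / 497.30 ≈ 1.98.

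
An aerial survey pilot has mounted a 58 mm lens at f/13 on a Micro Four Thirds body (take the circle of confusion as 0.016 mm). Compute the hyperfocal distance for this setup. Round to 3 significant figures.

Hyperfocal distance H = f²/(N·c) + f = 58²/(13 × 0.016) + 58 = 3364/0.208 + 58 ≈ 16231.1 mm ≈ 16.2 m.

16.2 m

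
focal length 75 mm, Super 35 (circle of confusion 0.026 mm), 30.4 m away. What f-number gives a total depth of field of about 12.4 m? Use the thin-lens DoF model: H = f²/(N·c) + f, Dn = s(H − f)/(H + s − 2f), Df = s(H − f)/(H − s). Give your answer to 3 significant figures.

f/1.40

Write h = H − f = f²/(N·c). The thin-lens limits are Dn = s·h/(h + (s−f)) and Df = s·h/(h − (s−f)), so DoF = Df − Dn = 2·s·(s−f)·h / (h² − (s−f)²).
That is a quadratic in h: DoF·h² − 2·s·(s−f)·h − DoF·(s−f)² = 0 ⇒ h = (s−f)·(s + √(s² + DoF²)) / DoF = 30325 × (30400 + √(30400² + 12400²)) / 12400 = 30325 × (30400 + 32831.7) / 12400 ≈ 154637 mm.
Then N = f²/(c·h) = 75² / (0.026 × 154637) = 5625 / 4020.6 ≈ 1.40.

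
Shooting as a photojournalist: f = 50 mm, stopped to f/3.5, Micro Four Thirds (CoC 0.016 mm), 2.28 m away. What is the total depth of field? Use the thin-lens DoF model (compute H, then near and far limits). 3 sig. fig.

Hyperfocal distance H = f²/(N·c) + f = 50²/(3.5 × 0.016) + 50 = 2500/0.056 + 50 ≈ 44692.9 mm ≈ 44.69 m.
Near limit Dn = s·(H − f)/(H + s − 2f) = 2280 × (44692.9 − 50) / (44692.9 + 2280 − 2 × 50) = 2280 × 44642.9 / 46872.9 ≈ 2171.53 mm.
Far limit Df = s·(H − f)/(H − s) = 2280 × (44692.9 − 50) / (44692.9 − 2280) = 2280 × 44642.9 / 42412.9 ≈ 2399.88 mm.
Depth of field = Df − Dn = 2399.88 − 2171.53 ≈ 228.35 mm.

228 mm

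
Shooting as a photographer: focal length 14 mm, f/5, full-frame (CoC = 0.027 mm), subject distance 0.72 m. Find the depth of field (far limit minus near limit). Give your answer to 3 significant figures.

0.917 m

Hyperfocal distance H = f²/(N·c) + f = 14²/(5 × 0.027) + 14 = 196/0.135 + 14 ≈ 1465.9 mm ≈ 1.466 m.
Near limit Dn = s·(H − f)/(H + s − 2f) = 720 × (1465.9 − 14) / (1465.9 + 720 − 2 × 14) = 720 × 1451.9 / 2157.9 ≈ 484.43 mm.
Far limit Df = s·(H − f)/(H − s) = 720 × (1465.9 − 14) / (1465.9 − 720) = 720 × 1451.9 / 745.9 ≈ 1401.53 mm.
Depth of field = Df − Dn = 1401.53 − 484.43 ≈ 917.10 mm ≈ 0.917 m.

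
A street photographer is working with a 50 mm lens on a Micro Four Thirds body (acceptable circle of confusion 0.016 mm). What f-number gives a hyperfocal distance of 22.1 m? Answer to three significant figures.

Rearrange H = f²/(N·c) + f for N: N = f² / ((H − f)·c).
N = 50² / ((22100 − 50) × 0.016) = 2500 / 352.8 ≈ 7.09.

f/7.09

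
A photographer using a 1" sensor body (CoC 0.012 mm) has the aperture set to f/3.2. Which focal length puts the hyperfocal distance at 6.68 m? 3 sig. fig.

From H = f²/(N·c) + f, with f ≪ H: f ≈ √(H·N·c) = √(6680 × 3.2 × 0.012) = √256.51 ≈ 16.02 mm.
The +f correction barely moves this — solving exactly, f² + N·c·f − N·c·H = 0 ⇒ f = (−N·c + √((N·c)² + 4·N·c·H))/2 = (−0.0384 + √1026.0)/2 ≈ 15.997 mm, so f ≈ 16.0 mm.

16.0 mm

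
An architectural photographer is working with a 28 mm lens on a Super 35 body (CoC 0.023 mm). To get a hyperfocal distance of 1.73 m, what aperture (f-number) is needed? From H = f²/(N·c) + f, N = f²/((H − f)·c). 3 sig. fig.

Rearrange H = f²/(N·c) + f for N: N = f² / ((H − f)·c).
N = 28² / ((1730 − 28) × 0.023) = 784 / 39.15 ≈ 20.

f/20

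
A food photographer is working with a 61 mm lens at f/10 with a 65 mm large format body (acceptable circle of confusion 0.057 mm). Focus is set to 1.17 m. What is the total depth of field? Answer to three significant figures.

409 mm

Hyperfocal distance H = f²/(N·c) + f = 61²/(10 × 0.057) + 61 = 3721/0.57 + 61 ≈ 6589.1 mm ≈ 6.589 m.
Near limit Dn = s·(H − f)/(H + s − 2f) = 1170 × (6589.1 − 61) / (6589.1 + 1170 − 2 × 61) = 1170 × 6528.1 / 7637.1 ≈ 1000.10 mm.
Far limit Df = s·(H − f)/(H − s) = 1170 × (6589.1 − 61) / (6589.1 − 1170) = 1170 × 6528.1 / 5419.1 ≈ 1409.44 mm.
Depth of field = Df − Dn = 1409.44 − 1000.10 ≈ 409.34 mm.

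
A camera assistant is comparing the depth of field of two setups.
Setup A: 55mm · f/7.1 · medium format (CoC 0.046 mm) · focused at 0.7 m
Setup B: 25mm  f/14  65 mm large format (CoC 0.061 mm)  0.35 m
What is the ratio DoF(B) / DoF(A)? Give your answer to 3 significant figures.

Setup A: H = 55²/(7.1×0.046) + 55 ≈ 9317.1 mm; DoF = Df − Dn = 752.396 − 654.427 ≈ 97.969 mm.
Setup B: H = 25²/(14×0.061) + 25 ≈ 756.9 mm; DoF = Df − Dn = 629.59 − 242.37 ≈ 387.22 mm.
Ratio = 387.22 / 97.969 ≈ 3.95.

3.95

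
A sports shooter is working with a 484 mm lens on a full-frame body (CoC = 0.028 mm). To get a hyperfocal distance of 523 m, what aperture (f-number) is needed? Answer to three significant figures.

Rearrange H = f²/(N·c) + f for N: N = f² / ((H − f)·c).
N = 484² / ((523000 − 484) × 0.028) = 234256 / 14630 ≈ 16.

f/16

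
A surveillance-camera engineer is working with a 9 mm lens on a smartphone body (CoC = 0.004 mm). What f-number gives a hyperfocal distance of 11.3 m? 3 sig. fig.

Rearrange H = f²/(N·c) + f for N: N = f² / ((H − f)·c).
N = 9² / ((11300 − 9) × 0.004) = 81 / 45.16 ≈ 1.79.

f/1.79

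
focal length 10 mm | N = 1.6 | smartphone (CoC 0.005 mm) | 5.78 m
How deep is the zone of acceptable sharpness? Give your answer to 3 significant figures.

Hyperfocal distance H = f²/(N·c) + f = 10²/(1.6 × 0.005) + 10 = 100/0.008 + 10 ≈ 12510.0 mm ≈ 12.51 m.
Near limit Dn = s·(H − f)/(H + s − 2f) = 5780 × (12510.0 − 10) / (12510.0 + 5780 − 2 × 10) = 5780 × 12500.0 / 18270.0 ≈ 3954.6 mm.
Far limit Df = s·(H − f)/(H − s) = 5780 × (12510.0 − 10) / (12510.0 − 5780) = 5780 × 12500.0 / 6730.0 ≈ 10735.5 mm.
Depth of field = Df − Dn = 10735.5 − 3954.6 ≈ 6780.9 mm ≈ 6.78 m.

6.78 m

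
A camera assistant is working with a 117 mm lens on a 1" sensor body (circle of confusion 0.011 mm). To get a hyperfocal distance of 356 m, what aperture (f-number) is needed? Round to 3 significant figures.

Rearrange H = f²/(N·c) + f for N: N = f² / ((H − f)·c).
N = 117² / ((356000 − 117) × 0.011) = 13689 / 3915 ≈ 3.50.

f/3.50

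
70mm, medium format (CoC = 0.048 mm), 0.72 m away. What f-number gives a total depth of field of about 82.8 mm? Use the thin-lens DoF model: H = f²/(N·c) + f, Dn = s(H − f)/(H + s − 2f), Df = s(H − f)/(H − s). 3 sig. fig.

Write h = H − f = f²/(N·c). The thin-lens limits are Dn = s·h/(h + (s−f)) and Df = s·h/(h − (s−f)), so DoF = Df − Dn = 2·s·(s−f)·h / (h² − (s−f)²).
That is a quadratic in h: DoF·h² − 2·s·(s−f)·h − DoF·(s−f)² = 0 ⇒ h = (s−f)·(s + √(s² + DoF²)) / DoF = 650 × (720 + √(720² + 82.8²)) / 82.8 = 650 × (720 + 724.745) / 82.8 ≈ 11342 mm.
Then N = f²/(c·h) = 70² / (0.048 × 11342) = 4900 / 544.40 ≈ 9.

f/9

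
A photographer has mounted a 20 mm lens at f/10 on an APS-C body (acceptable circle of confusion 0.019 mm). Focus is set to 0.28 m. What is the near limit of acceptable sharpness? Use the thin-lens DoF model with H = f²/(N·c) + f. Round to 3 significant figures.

Hyperfocal distance H = f²/(N·c) + f = 20²/(10 × 0.019) + 20 = 400/0.19 + 20 ≈ 2125.3 mm ≈ 2.125 m.
Near limit Dn = s·(H − f)/(H + s − 2f) = 280 × (2125.3 − 20) / (2125.3 + 280 − 2 × 20) = 280 × 2105.3 / 2365.3 ≈ 249.22 mm.

249 mm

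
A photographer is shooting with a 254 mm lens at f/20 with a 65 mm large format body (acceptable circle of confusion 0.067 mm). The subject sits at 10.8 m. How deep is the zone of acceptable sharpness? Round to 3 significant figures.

4.97 m

Hyperfocal distance H = f²/(N·c) + f = 254²/(20 × 0.067) + 254 = 64516/1.34 + 254 ≈ 48400.3 mm ≈ 48.40 m.
Near limit Dn = s·(H − f)/(H + s − 2f) = 10800 × (48400.3 − 254) / (48400.3 + 10800 − 2 × 254) = 10800 × 48146.3 / 58692.3 ≈ 8859.4 mm.
Far limit Df = s·(H − f)/(H − s) = 10800 × (48400.3 − 254) / (48400.3 − 10800) = 10800 × 48146.3 / 37600.3 ≈ 13829.1 mm.
Depth of field = Df − Dn = 13829.1 − 8859.4 ≈ 4969.7 mm ≈ 4.97 m.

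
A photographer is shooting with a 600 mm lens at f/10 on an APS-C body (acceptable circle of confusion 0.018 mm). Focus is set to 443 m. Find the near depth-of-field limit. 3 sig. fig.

363 m

Hyperfocal distance H = f²/(N·c) + f = 600²/(10 × 0.018) + 600 = 360000/0.18 + 600 ≈ 2000600.0 mm ≈ 2001 m.
Near limit Dn = s·(H − f)/(H + s − 2f) = 443000 × (2000600.0 − 600) / (2000600.0 + 443000 − 2 × 600) = 443000 × 2000000.0 / 2442400.0 ≈ 362758 mm ≈ 363 m.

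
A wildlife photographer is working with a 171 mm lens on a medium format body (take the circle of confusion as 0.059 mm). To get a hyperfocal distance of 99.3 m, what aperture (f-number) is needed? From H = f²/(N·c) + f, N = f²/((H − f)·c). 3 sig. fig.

f/5

Rearrange H = f²/(N·c) + f for N: N = f² / ((H − f)·c).
N = 171² / ((99300 − 171) × 0.059) = 29241 / 5849 ≈ 5.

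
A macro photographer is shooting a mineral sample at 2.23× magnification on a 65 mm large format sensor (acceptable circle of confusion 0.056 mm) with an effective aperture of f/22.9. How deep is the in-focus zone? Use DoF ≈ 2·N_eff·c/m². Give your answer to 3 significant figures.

0.516 mm

At magnification m, DoF ≈ 2·N_eff·c/m² = 2 × 22.9 × 0.056 / 2.23² = 2.565 / 4.973 ≈ 0.516 mm.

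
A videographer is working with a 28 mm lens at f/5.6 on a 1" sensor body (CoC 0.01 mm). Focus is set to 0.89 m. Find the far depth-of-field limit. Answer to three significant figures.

0.948 m

Hyperfocal distance H = f²/(N·c) + f = 28²/(5.6 × 0.01) + 28 = 784/0.056 + 28 ≈ 14028.0 mm ≈ 14.03 m.
Far limit Df = s·(H − f)/(H − s) = 890 × (14028.0 − 28) / (14028.0 − 890) = 890 × 14000.0 / 13138.0 ≈ 948.39 mm ≈ 0.948 m.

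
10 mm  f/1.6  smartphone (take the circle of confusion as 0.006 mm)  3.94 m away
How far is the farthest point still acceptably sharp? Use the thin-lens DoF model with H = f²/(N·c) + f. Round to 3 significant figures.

6.33 m

Hyperfocal distance H = f²/(N·c) + f = 10²/(1.6 × 0.006) + 10 = 100/0.0096 + 10 ≈ 10426.7 mm ≈ 10.43 m.
Far limit Df = s·(H − f)/(H − s) = 3940 × (10426.7 − 10) / (10426.7 − 3940) = 3940 × 10416.7 / 6486.7 ≈ 6327.1 mm ≈ 6.33 m.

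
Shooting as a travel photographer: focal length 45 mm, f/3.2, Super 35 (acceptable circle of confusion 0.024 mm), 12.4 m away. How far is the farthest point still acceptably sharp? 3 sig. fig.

23.3 m

Hyperfocal distance H = f²/(N·c) + f = 45²/(3.2 × 0.024) + 45 = 2025/0.0768 + 45 ≈ 26412.2 mm ≈ 26.41 m.
Far limit Df = s·(H − f)/(H − s) = 12400 × (26412.2 − 45) / (26412.2 − 12400) = 12400 × 26367.2 / 14012.2 ≈ 23333 mm ≈ 23.3 m.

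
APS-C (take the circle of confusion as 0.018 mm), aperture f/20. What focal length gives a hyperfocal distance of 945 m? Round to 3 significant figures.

From H = f²/(N·c) + f, with f ≪ H: f ≈ √(H·N·c) = √(945000 × 20 × 0.018) = √340200 ≈ 583.3 mm.
The +f correction barely moves this — solving exactly, f² + N·c·f − N·c·H = 0 ⇒ f = (−N·c + √((N·c)² + 4·N·c·H))/2 = (−0.36 + √1360800)/2 ≈ 583.09 mm, so f ≈ 583 mm.

583 mm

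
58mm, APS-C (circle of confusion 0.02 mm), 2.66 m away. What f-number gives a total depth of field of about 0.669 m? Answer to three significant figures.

Write h = H − f = f²/(N·c). The thin-lens limits are Dn = s·h/(h + (s−f)) and Df = s·h/(h − (s−f)), so DoF = Df − Dn = 2·s·(s−f)·h / (h² − (s−f)²).
That is a quadratic in h: DoF·h² − 2·s·(s−f)·h − DoF·(s−f)² = 0 ⇒ h = (s−f)·(s + √(s² + DoF²)) / DoF = 2602 × (2660 + √(2660² + 669²)) / 669 = 2602 × (2660 + 2742.84) / 669 ≈ 21014 mm.
Then N = f²/(c·h) = 58² / (0.02 × 21014) = 3364 / 420.27 ≈ 8.

f/8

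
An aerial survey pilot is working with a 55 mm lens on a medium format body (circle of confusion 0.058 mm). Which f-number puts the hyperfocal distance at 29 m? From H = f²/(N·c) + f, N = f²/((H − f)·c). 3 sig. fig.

Rearrange H = f²/(N·c) + f for N: N = f² / ((H − f)·c).
N = 55² / ((29000 − 55) × 0.058) = 3025 / 1679 ≈ 1.80.

f/1.80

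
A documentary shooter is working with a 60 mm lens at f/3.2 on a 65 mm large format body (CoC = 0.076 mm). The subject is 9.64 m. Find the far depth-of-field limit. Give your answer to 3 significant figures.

27.3 m

Hyperfocal distance H = f²/(N·c) + f = 60²/(3.2 × 0.076) + 60 = 3600/0.2432 + 60 ≈ 14862.6 mm ≈ 14.86 m.
Far limit Df = s·(H − f)/(H − s) = 9640 × (14862.6 − 60) / (14862.6 − 9640) = 9640 × 14802.6 / 5222.6 ≈ 27323 mm ≈ 27.3 m.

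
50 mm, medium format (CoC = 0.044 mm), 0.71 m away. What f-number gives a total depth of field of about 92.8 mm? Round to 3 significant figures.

f/5.60

Write h = H − f = f²/(N·c). The thin-lens limits are Dn = s·h/(h + (s−f)) and Df = s·h/(h − (s−f)), so DoF = Df − Dn = 2·s·(s−f)·h / (h² − (s−f)²).
That is a quadratic in h: DoF·h² − 2·s·(s−f)·h − DoF·(s−f)² = 0 ⇒ h = (s−f)·(s + √(s² + DoF²)) / DoF = 660 × (710 + √(710² + 92.8²)) / 92.8 = 660 × (710 + 716.039) / 92.8 ≈ 10142 mm.
Then N = f²/(c·h) = 50² / (0.044 × 10142) = 2500 / 446.25 ≈ 5.60.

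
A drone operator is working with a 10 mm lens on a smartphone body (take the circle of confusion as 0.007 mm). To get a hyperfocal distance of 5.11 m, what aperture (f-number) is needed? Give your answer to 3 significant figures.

Rearrange H = f²/(N·c) + f for N: N = f² / ((H − f)·c).
N = 10² / ((5110 − 10) × 0.007) = 100 / 35.70 ≈ 2.80.

f/2.80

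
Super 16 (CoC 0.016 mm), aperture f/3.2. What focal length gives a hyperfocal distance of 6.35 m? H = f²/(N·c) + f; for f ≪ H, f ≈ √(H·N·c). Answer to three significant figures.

18.0 mm

From H = f²/(N·c) + f, with f ≪ H: f ≈ √(H·N·c) = √(6350 × 3.2 × 0.016) = √325.12 ≈ 18.03 mm.
The +f correction barely moves this — solving exactly, f² + N·c·f − N·c·H = 0 ⇒ f = (−N·c + √((N·c)² + 4·N·c·H))/2 = (−0.0512 + √1300.5)/2 ≈ 18.006 mm, so f ≈ 18.0 mm.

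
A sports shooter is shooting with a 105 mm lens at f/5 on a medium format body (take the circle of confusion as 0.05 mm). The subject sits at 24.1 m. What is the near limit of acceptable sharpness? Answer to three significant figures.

Hyperfocal distance H = f²/(N·c) + f = 105²/(5 × 0.05) + 105 = 11025/0.25 + 105 ≈ 44205.0 mm ≈ 44.20 m.
Near limit Dn = s·(H − f)/(H + s − 2f) = 24100 × (44205.0 − 105) / (44205.0 + 24100 − 2 × 105) = 24100 × 44100.0 / 68095.0 ≈ 15608 mm ≈ 15.6 m.

15.6 m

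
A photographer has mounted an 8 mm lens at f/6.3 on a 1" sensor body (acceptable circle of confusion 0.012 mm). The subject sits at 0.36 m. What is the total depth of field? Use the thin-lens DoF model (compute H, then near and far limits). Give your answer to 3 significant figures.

Hyperfocal distance H = f²/(N·c) + f = 8²/(6.3 × 0.012) + 8 = 64/0.0756 + 8 ≈ 854.6 mm ≈ 0.855 m.
Near limit Dn = s·(H − f)/(H + s − 2f) = 360 × (854.6 − 8) / (854.6 + 360 − 2 × 8) = 360 × 846.6 / 1198.6 ≈ 254.27 mm.
Far limit Df = s·(H − f)/(H − s) = 360 × (854.6 − 8) / (854.6 − 360) = 360 × 846.6 / 494.6 ≈ 616.23 mm.
Depth of field = Df − Dn = 616.23 − 254.27 ≈ 361.96 mm.

362 mm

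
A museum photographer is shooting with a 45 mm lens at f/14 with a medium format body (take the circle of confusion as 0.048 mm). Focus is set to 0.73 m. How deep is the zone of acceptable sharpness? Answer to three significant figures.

Hyperfocal distance H = f²/(N·c) + f = 45²/(14 × 0.048) + 45 = 2025/0.672 + 45 ≈ 3058.4 mm ≈ 3.058 m.
Near limit Dn = s·(H − f)/(H + s − 2f) = 730 × (3058.4 − 45) / (3058.4 + 730 − 2 × 45) = 730 × 3013.4 / 3698.4 ≈ 594.79 mm.
Far limit Df = s·(H − f)/(H − s) = 730 × (3058.4 − 45) / (3058.4 − 730) = 730 × 3013.4 / 2328.4 ≈ 944.76 mm.
Depth of field = Df − Dn = 944.76 − 594.79 ≈ 349.97 mm.

350 mm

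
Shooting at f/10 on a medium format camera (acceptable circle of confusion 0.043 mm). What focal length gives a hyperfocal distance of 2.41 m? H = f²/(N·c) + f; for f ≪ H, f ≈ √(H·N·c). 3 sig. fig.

From H = f²/(N·c) + f, with f ≪ H: f ≈ √(H·N·c) = √(2410 × 10 × 0.043) = √1036.3 ≈ 32.19 mm.
Exact: f² + N·c·f − N·c·H = 0 ⇒ f = (−N·c + √((N·c)² + 4·N·c·H))/2 = (−0.43 + √4145.4)/2 ≈ 31.977 mm ≈ 32.0 mm.

32.0 mm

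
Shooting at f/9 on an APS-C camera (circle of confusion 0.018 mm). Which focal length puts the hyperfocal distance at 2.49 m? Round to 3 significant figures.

From H = f²/(N·c) + f, with f ≪ H: f ≈ √(H·N·c) = √(2490 × 9 × 0.018) = √403.38 ≈ 20.08 mm.
Exact: f² + N·c·f − N·c·H = 0 ⇒ f = (−N·c + √((N·c)² + 4·N·c·H))/2 = (−0.162 + √1613.5)/2 ≈ 20.003 mm ≈ 20.0 mm.

20.0 mm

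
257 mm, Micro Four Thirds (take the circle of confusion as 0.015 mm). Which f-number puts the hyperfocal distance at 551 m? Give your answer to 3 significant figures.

f/8

Rearrange H = f²/(N·c) + f for N: N = f² / ((H − f)·c).
N = 257² / ((551000 − 257) × 0.015) = 66049 / 8261 ≈ 8.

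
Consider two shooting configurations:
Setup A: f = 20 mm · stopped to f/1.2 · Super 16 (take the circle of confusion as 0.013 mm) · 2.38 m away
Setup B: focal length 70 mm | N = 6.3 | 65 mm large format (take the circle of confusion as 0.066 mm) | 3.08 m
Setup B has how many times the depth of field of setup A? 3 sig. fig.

Setup A: H = 20²/(1.2×0.013) + 20 ≈ 25661.0 mm; DoF = Df − Dn = 2621.26 − 2179.41 ≈ 441.85 mm.
Setup B: H = 70²/(6.3×0.066) + 70 ≈ 11854.5 mm; DoF = Df − Dn = 4136.6 − 2453.4 ≈ 1683.2 mm.
Ratio = 1683.2 / 441.85 ≈ 3.81.

3.81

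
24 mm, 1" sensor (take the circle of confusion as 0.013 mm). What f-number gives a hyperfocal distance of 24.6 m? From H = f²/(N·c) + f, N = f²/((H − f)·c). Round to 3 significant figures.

f/1.80

Rearrange H = f²/(N·c) + f for N: N = f² / ((H − f)·c).
N = 24² / ((24600 − 24) × 0.013) = 576 / 319.5 ≈ 1.80.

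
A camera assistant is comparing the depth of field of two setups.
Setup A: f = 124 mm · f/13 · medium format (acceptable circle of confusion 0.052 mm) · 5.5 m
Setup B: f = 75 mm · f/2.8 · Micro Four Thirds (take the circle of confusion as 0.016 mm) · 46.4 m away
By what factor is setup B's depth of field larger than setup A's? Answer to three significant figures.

Setup A: H = 124²/(13×0.052) + 124 ≈ 22869.6 mm; DoF = Df − Dn = 7202.3 − 4448.6 ≈ 2753.7 mm.
Setup B: H = 75²/(2.8×0.016) + 75 ≈ 125633.0 mm; DoF = Df − Dn = 73529 − 33895 ≈ 39634 mm.
Ratio = 39634 / 2753.7 ≈ 14.4.

14.4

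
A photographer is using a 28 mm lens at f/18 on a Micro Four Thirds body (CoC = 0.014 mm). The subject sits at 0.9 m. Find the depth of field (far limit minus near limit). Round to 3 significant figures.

0.548 m

Hyperfocal distance H = f²/(N·c) + f = 28²/(18 × 0.014) + 28 = 784/0.252 + 28 ≈ 3139.1 mm ≈ 3.139 m.
Near limit Dn = s·(H − f)/(H + s − 2f) = 900 × (3139.1 − 28) / (3139.1 + 900 − 2 × 28) = 900 × 3111.1 / 3983.1 ≈ 702.97 mm.
Far limit Df = s·(H − f)/(H − s) = 900 × (3139.1 − 28) / (3139.1 − 900) = 900 × 3111.1 / 2239.1 ≈ 1250.50 mm.
Depth of field = Df − Dn = 1250.50 − 702.97 ≈ 547.53 mm ≈ 0.548 m.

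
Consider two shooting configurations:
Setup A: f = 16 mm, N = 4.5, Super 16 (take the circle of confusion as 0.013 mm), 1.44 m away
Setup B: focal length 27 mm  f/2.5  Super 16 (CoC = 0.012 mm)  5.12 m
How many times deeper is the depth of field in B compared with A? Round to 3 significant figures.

Setup A: H = 16²/(4.5×0.013) + 16 ≈ 4392.1 mm; DoF = Df − Dn = 2134.6 − 1086.5 ≈ 1048.1 mm.
Setup B: H = 27²/(2.5×0.012) + 27 ≈ 24327.0 mm; DoF = Df − Dn = 6477.6 − 4232.8 ≈ 2244.8 mm.
Ratio = 2244.8 / 1048.1 ≈ 2.14.

2.14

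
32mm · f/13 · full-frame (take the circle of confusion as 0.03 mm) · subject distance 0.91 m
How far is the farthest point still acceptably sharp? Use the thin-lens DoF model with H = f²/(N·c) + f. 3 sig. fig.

Hyperfocal distance H = f²/(N·c) + f = 32²/(13 × 0.03) + 32 = 1024/0.39 + 32 ≈ 2657.6 mm ≈ 2.658 m.
Far limit Df = s·(H − f)/(H − s) = 910 × (2657.6 − 32) / (2657.6 − 910) = 910 × 2625.6 / 1747.6 ≈ 1367.2 mm ≈ 1.37 m.

1.37 m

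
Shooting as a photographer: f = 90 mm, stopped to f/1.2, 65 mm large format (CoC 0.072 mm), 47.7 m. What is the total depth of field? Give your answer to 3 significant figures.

65.3 m

Hyperfocal distance H = f²/(N·c) + f = 90²/(1.2 × 0.072) + 90 = 8100/0.0864 + 90 ≈ 93840.0 mm ≈ 93.84 m.
Near limit Dn = s·(H − f)/(H + s − 2f) = 47700 × (93840.0 − 90) / (93840.0 + 47700 − 2 × 90) = 47700 × 93750.0 / 141360.0 ≈ 31635 mm.
Far limit Df = s·(H − f)/(H − s) = 47700 × (93840.0 − 90) / (93840.0 − 47700) = 47700 × 93750.0 / 46140.0 ≈ 96920 mm.
Depth of field = Df − Dn = 96920 − 31635 ≈ 65285 mm ≈ 65.3 m.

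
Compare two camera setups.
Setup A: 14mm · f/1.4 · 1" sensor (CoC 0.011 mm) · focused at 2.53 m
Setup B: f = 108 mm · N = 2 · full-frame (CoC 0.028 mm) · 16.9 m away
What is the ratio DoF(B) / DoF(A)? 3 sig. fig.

Setup A: H = 14²/(1.4×0.011) + 14 ≈ 12741.3 mm; DoF = Df − Dn = 3153.4 − 2112.4 ≈ 1041.0 mm.
Setup B: H = 108²/(2×0.028) + 108 ≈ 208393.7 mm; DoF = Df − Dn = 18382.0 − 15639.2 ≈ 2742.8 mm.
Ratio = 2742.8 / 1041.0 ≈ 2.63.

2.63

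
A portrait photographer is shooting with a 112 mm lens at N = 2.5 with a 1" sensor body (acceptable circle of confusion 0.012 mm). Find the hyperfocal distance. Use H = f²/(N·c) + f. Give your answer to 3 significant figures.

418 m

Hyperfocal distance H = f²/(N·c) + f = 112²/(2.5 × 0.012) + 112 = 12544/0.03 + 112 ≈ 418245.3 mm ≈ 418 m.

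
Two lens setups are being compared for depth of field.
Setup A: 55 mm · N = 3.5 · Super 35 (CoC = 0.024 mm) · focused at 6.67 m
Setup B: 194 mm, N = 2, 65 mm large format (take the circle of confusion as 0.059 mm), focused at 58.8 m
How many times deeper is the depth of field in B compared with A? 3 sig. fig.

8.82

Setup A: H = 55²/(3.5×0.024) + 55 ≈ 36066.9 mm; DoF = Df − Dn = 8170.9 − 5634.9 ≈ 2536.0 mm.
Setup B: H = 194²/(2×0.059) + 194 ≈ 319143.2 mm; DoF = Df − Dn = 72037 − 49673 ≈ 22364 mm.
Ratio = 22364 / 2536.0 ≈ 8.82.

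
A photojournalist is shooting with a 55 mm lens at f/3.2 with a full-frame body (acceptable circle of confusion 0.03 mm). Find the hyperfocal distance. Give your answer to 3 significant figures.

Hyperfocal distance H = f²/(N·c) + f = 55²/(3.2 × 0.03) + 55 = 3025/0.096 + 55 ≈ 31565.4 mm ≈ 31.6 m.

31.6 m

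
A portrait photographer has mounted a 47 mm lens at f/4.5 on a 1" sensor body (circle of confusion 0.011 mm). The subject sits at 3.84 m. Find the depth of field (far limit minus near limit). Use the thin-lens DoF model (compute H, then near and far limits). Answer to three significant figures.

Hyperfocal distance H = f²/(N·c) + f = 47²/(4.5 × 0.011) + 47 = 2209/0.0495 + 47 ≈ 44673.3 mm ≈ 44.67 m.
Near limit Dn = s·(H − f)/(H + s − 2f) = 3840 × (44673.3 − 47) / (44673.3 + 3840 − 2 × 47) = 3840 × 44626.3 / 48419.3 ≈ 3539.19 mm.
Far limit Df = s·(H − f)/(H − s) = 3840 × (44673.3 − 47) / (44673.3 − 3840) = 3840 × 44626.3 / 40833.3 ≈ 4196.70 mm.
Depth of field = Df − Dn = 4196.70 − 3539.19 ≈ 657.51 mm ≈ 0.658 m.

0.658 m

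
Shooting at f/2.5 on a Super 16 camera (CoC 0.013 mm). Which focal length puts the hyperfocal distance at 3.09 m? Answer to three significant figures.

10.0 mm

From H = f²/(N·c) + f, with f ≪ H: f ≈ √(H·N·c) = √(3090 × 2.5 × 0.013) = √100.42 ≈ 10.02 mm.
The +f correction barely moves this — solving exactly, f² + N·c·f − N·c·H = 0 ⇒ f = (−N·c + √((N·c)² + 4·N·c·H))/2 = (−0.0325 + √401.70)/2 ≈ 10.005 mm, so f ≈ 10.0 mm.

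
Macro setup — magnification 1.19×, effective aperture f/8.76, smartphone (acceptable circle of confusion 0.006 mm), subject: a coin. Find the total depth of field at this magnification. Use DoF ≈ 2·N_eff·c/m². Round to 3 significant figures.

0.0742 mm

At magnification m, DoF ≈ 2·N_eff·c/m² = 2 × 8.76 × 0.006 / 1.19² = 0.1051 / 1.416 ≈ 0.0742 mm.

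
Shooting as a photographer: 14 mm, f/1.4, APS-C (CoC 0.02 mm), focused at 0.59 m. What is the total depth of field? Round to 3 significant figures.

97.8 mm

Hyperfocal distance H = f²/(N·c) + f = 14²/(1.4 × 0.02) + 14 = 196/0.028 + 14 ≈ 7014.0 mm ≈ 7.014 m.
Near limit Dn = s·(H − f)/(H + s − 2f) = 590 × (7014.0 − 14) / (7014.0 + 590 − 2 × 14) = 590 × 7000.0 / 7576.0 ≈ 545.143 mm.
Far limit Df = s·(H − f)/(H − s) = 590 × (7014.0 − 14) / (7014.0 − 590) = 590 × 7000.0 / 6424.0 ≈ 642.902 mm.
Depth of field = Df − Dn = 642.902 − 545.143 ≈ 97.759 mm.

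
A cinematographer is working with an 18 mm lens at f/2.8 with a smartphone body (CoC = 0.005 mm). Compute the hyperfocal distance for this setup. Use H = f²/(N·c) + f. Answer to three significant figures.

23.2 m

Hyperfocal distance H = f²/(N·c) + f = 18²/(2.8 × 0.005) + 18 = 324/0.014 + 18 ≈ 23160.9 mm ≈ 23.2 m.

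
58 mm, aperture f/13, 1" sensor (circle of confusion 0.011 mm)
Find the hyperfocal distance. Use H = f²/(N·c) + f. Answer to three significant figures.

Hyperfocal distance H = f²/(N·c) + f = 58²/(13 × 0.011) + 58 = 3364/0.143 + 58 ≈ 23582.5 mm ≈ 23.6 m.

23.6 m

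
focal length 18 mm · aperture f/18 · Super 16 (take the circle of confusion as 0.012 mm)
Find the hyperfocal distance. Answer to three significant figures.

1.52 m

Hyperfocal distance H = f²/(N·c) + f = 18²/(18 × 0.012) + 18 = 324/0.216 + 18 ≈ 1518.0 mm ≈ 1.52 m.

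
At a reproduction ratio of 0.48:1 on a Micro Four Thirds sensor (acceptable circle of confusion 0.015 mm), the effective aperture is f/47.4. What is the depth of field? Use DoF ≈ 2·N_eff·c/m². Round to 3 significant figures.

6.17 mm

At magnification m, DoF ≈ 2·N_eff·c/m² = 2 × 47.4 × 0.015 / 0.48² = 1.422 / 0.2304 ≈ 6.17 mm.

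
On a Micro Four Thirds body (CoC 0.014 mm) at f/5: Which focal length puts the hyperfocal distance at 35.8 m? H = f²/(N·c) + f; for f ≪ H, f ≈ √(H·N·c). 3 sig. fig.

From H = f²/(N·c) + f, with f ≪ H: f ≈ √(H·N·c) = √(35800 × 5 × 0.014) = √2506.0 ≈ 50.06 mm.
Exact: f² + N·c·f − N·c·H = 0 ⇒ f = (−N·c + √((N·c)² + 4·N·c·H))/2 = (−0.07 + √10024)/2 ≈ 50.025 mm ≈ 50.0 mm.

50.0 mm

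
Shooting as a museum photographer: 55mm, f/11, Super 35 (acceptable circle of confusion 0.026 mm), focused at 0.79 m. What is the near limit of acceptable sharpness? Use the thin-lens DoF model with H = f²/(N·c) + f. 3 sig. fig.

0.739 m

Hyperfocal distance H = f²/(N·c) + f = 55²/(11 × 0.026) + 55 = 3025/0.286 + 55 ≈ 10631.9 mm ≈ 10.63 m.
Near limit Dn = s·(H − f)/(H + s − 2f) = 790 × (10631.9 − 55) / (10631.9 + 790 − 2 × 55) = 790 × 10576.9 / 11311.9 ≈ 738.67 mm ≈ 0.739 m.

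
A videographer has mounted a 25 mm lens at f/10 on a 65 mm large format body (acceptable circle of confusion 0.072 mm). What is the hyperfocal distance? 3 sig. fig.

Hyperfocal distance H = f²/(N·c) + f = 25²/(10 × 0.072) + 25 = 625/0.72 + 25 ≈ 893.1 mm ≈ 0.893 m.

0.893 m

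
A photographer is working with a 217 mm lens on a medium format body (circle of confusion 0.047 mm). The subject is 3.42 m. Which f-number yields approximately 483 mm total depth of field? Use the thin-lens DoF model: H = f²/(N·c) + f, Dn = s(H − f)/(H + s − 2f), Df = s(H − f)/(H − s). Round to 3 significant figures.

f/22

Write h = H − f = f²/(N·c). The thin-lens limits are Dn = s·h/(h + (s−f)) and Df = s·h/(h − (s−f)), so DoF = Df − Dn = 2·s·(s−f)·h / (h² − (s−f)²).
That is a quadratic in h: DoF·h² − 2·s·(s−f)·h − DoF·(s−f)² = 0 ⇒ h = (s−f)·(s + √(s² + DoF²)) / DoF = 3203 × (3420 + √(3420² + 483²)) / 483 = 3203 × (3420 + 3453.94) / 483 ≈ 45584 mm.
Then N = f²/(c·h) = 217² / (0.047 × 45584) = 47089 / 2142.5 ≈ 22.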